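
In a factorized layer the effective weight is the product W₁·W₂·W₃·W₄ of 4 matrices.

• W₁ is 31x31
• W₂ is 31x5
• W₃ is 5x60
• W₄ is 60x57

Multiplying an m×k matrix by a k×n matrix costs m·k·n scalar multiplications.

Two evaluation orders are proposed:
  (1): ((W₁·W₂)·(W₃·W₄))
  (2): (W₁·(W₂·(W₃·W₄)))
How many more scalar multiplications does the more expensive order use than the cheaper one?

Order (1) = ((W₁·W₂)·(W₃·W₄)): (W₁·W₂): 31×31 by 31×5 → 31×5, cost 31·31·5 = 4805; (W₃·W₄): 5×60 by 60×57 → 5×57, cost 5·60·57 = 17100; ((W₁·W₂)·(W₃·W₄)): 31×5 by 5×57 → 31×57, cost 31·5·57 = 8835; cumulative 30740. Total 30740.
Order (2) = (W₁·(W₂·(W₃·W₄))): (W₃·W₄): 5×60 by 60×57 → 5×57, cost 5·60·57 = 17100; (W₂·(W₃·W₄)): 31×5 by 5×57 → 31×57, cost 31·5·57 = 8835; cumulative 25935; (W₁·(W₂·(W₃·W₄))): 31×31 by 31×57 → 31×57, cost 31·31·57 = 54777; cumulative 80712. Total 80712.
Difference: |30740 − 80712| = 49972.

49972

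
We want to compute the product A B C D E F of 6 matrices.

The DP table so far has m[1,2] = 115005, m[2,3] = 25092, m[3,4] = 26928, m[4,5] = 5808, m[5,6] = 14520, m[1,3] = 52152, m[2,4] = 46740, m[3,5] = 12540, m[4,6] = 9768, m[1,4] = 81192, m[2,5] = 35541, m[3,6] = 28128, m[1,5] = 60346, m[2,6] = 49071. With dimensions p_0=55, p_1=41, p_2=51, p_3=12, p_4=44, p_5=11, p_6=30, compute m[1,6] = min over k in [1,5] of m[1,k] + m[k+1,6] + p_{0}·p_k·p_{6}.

m[1,6] = min over k∈[1,5] of m[1,k]+m[k+1,6]+p_{0}·p_k·p_{6}.
k=1: 0 + 49071 + 55·41·30 = 116721; k=2: 115005 + 28128 + 55·51·30 = 227283; k=3: 52152 + 9768 + 55·12·30 = 81720; k=4: 81192 + 14520 + 55·44·30 = 168312; k=5: 60346 + 0 + 55·11·30 = 78496.
Minimum: 78496 at k=5.

78496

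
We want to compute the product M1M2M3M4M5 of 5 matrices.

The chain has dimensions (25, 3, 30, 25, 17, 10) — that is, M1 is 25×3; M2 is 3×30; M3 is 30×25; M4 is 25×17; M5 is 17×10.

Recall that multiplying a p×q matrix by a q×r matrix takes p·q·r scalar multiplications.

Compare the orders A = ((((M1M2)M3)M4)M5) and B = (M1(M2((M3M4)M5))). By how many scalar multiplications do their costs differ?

Order A = ((((M1M2)M3)M4)M5): (M1M2): 25×3 by 3×30 → 25×30, cost 25·3·30 = 2250; ((M1M2)M3): 25×30 by 30×25 → 25×25, cost 25·30·25 = 18750; cumulative 21000; (((M1M2)M3)M4): 25×25 by 25×17 → 25×17, cost 25·25·17 = 10625; cumulative 31625; ((((M1M2)M3)M4)M5): 25×17 by 17×10 → 25×10, cost 25·17·10 = 4250; cumulative 35875. Total 35875.
Order B = (M1(M2((M3M4)M5))): (M3M4): 30×25 by 25×17 → 30×17, cost 30·25·17 = 12750; ((M3M4)M5): 30×17 by 17×10 → 30×10, cost 30·17·10 = 5100; cumulative 17850; (M2((M3M4)M5)): 3×30 by 30×10 → 3×10, cost 3·30·10 = 900; cumulative 18750; (M1(M2((M3M4)M5))): 25×3 by 3×10 → 25×10, cost 25·3·10 = 750; cumulative 19500. Total 19500.
Difference: |35875 − 19500| = 16375.

16375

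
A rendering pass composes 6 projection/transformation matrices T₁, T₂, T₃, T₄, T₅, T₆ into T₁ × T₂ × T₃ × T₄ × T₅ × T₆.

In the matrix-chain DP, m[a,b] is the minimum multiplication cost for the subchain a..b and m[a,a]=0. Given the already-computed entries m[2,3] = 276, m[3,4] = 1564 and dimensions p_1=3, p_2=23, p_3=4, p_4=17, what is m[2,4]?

480

m[2,4] = min over k∈[2,3] of m[2,k]+m[k+1,4]+p_{1}·p_k·p_{4}.
k=2: 0 + 1564 + 3·23·17 = 2737; k=3: 276 + 0 + 3·4·17 = 480.
Minimum: 480 at k=3.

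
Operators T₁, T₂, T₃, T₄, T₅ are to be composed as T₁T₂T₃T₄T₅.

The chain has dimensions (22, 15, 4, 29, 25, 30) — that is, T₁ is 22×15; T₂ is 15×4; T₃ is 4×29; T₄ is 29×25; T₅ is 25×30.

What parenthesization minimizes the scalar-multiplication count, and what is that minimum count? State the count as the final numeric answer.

Adjacent pairs: T₁T₂ = 22·15·4 = 1320; T₂T₃ = 15·4·29 = 1740; T₃T₄ = 4·29·25 = 2900; T₄T₅ = 29·25·30 = 21750.
Length 3: T₁..T₃: k=1: 0+1740+22·15·29=11310; k=2: 1320+0+22·4·29=3872 → min 3872 | T₂..T₄: k=2: 0+2900+15·4·25=4400; k=3: 1740+0+15·29·25=12615 → min 4400 | T₃..T₅: k=3: 0+21750+4·29·30=25230; k=4: 2900+0+4·25·30=5900 → min 5900.
Length 4: T₁..T₄: k=1: 0+4400+22·15·25=12650; k=2: 1320+2900+22·4·25=6420; k=3: 3872+0+22·29·25=19822 → min 6420 | T₂..T₅: k=2: 0+5900+15·4·30=7700; k=3: 1740+21750+15·29·30=36540; k=4: 4400+0+15·25·30=15650 → min 7700.
Length 5: T₁..T₅: k=1: 0+7700+22·15·30=17600; k=2: 1320+5900+22·4·30=9860; k=3: 3872+21750+22·29·30=44762; k=4: 6420+0+22·25·30=22920 → min 9860.
Optimal parenthesization: ((T₁T₂)((T₃T₄)T₅)) with cost 9860.

9860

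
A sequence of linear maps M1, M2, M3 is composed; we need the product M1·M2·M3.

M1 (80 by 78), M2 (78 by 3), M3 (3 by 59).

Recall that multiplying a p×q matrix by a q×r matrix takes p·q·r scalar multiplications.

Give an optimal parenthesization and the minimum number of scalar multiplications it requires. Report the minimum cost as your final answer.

32880

(M1·(M2·M3)): cost 381966.
((M1·M2)·M3): cost 32880.
Optimal: ((M1·M2)·M3) with cost 32880.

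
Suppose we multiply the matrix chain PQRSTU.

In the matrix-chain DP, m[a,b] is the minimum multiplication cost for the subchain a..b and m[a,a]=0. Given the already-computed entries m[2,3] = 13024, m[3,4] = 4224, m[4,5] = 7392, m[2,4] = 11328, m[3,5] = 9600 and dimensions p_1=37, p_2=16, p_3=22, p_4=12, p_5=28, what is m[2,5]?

m[2,5] = min over k∈[2,4] of m[2,k]+m[k+1,5]+p_{1}·p_k·p_{5}.
k=2: 0 + 9600 + 37·16·28 = 26176; k=3: 13024 + 7392 + 37·22·28 = 43208; k=4: 11328 + 0 + 37·12·28 = 23760.
Minimum: 23760 at k=4.

23760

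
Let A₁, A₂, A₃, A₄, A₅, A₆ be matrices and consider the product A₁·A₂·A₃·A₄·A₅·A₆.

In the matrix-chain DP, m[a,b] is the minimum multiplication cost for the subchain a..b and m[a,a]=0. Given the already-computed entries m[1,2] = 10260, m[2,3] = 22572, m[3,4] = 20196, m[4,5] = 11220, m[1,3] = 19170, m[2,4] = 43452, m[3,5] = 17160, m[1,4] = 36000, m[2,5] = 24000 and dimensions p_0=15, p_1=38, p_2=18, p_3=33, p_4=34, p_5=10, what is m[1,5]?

29700

m[1,5] = min over k∈[1,4] of m[1,k]+m[k+1,5]+p_{0}·p_k·p_{5}.
k=1: 0 + 24000 + 15·38·10 = 29700; k=2: 10260 + 17160 + 15·18·10 = 30120; k=3: 19170 + 11220 + 15·33·10 = 35340; k=4: 36000 + 0 + 15·34·10 = 41100.
Minimum: 29700 at k=1.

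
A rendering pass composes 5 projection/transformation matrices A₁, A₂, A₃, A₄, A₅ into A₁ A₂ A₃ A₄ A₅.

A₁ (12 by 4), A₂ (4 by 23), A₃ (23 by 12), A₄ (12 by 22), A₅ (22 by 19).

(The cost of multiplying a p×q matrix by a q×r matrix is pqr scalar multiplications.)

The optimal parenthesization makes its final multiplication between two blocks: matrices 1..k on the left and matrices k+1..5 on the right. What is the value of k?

1

Adjacent pairs: A₁A₂ = 12·4·23 = 1104; A₂A₃ = 4·23·12 = 1104; A₃A₄ = 23·12·22 = 6072; A₄A₅ = 12·22·19 = 5016.
Length 3: A₁..A₃: k=1: 0+1104+12·4·12=1680; k=2: 1104+0+12·23·12=4416 → min 1680 | A₂..A₄: k=2: 0+6072+4·23·22=8096; k=3: 1104+0+4·12·22=2160 → min 2160 | A₃..A₅: k=3: 0+5016+23·12·19=10260; k=4: 6072+0+23·22·19=15686 → min 10260.
Length 4: A₁..A₄: k=1: 0+2160+12·4·22=3216; k=2: 1104+6072+12·23·22=13248; k=3: 1680+0+12·12·22=4848 → min 3216 | A₂..A₅: k=2: 0+10260+4·23·19=12008; k=3: 1104+5016+4·12·19=7032; k=4: 2160+0+4·22·19=3832 → min 3832.
Top-level splits: k=1: (A₁..A₁)·(A₂..A₅) → 0+3832+12·4·19 = 4744; k=2: (A₁..A₂)·(A₃..A₅) → 1104+10260+12·23·19 = 16608; k=3: (A₁..A₃)·(A₄..A₅) → 1680+5016+12·12·19 = 9432; k=4: (A₁..A₄)·(A₅..A₅) → 3216+0+12·22·19 = 8232.
Best split is after A₁, i.e. k = 1.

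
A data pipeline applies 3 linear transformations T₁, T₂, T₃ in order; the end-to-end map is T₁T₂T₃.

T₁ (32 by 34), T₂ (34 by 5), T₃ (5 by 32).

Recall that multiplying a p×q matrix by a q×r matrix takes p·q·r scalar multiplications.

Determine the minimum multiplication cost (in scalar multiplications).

10560

Order (T₁(T₂T₃)): (T₂T₃): 34×5 by 5×32 → 34×32, cost 34·5·32 = 5440; (T₁(T₂T₃)): 32×34 by 34×32 → 32×32, cost 32·34·32 = 34816; cumulative 40256. Total 40256.
Order ((T₁T₂)T₃): (T₁T₂): 32×34 by 34×5 → 32×5, cost 32·34·5 = 5440; ((T₁T₂)T₃): 32×5 by 5×32 → 32×32, cost 32·5·32 = 5120; cumulative 10560. Total 10560.
Minimum: 10560.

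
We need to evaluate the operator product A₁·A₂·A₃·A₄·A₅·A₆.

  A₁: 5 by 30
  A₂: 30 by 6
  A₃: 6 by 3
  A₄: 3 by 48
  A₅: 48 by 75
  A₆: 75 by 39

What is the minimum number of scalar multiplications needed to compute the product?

Adjacent pairs: A₁A₂ = 5·30·6 = 900; A₂A₃ = 30·6·3 = 540; A₃A₄ = 6·3·48 = 864; A₄A₅ = 3·48·75 = 10800; A₅A₆ = 48·75·39 = 140400.
Length 3: A₁..A₃: k=1: 0+540+5·30·3=990; k=2: 900+0+5·6·3=990 → min 990 | A₂..A₄: k=2: 0+864+30·6·48=9504; k=3: 540+0+30·3·48=4860 → min 4860 | A₃..A₅: k=3: 0+10800+6·3·75=12150; k=4: 864+0+6·48·75=22464 → min 12150 | A₄..A₆: k=4: 0+140400+3·48·39=146016; k=5: 10800+0+3·75·39=19575 → min 19575.
Length 4: A₁..A₄: k=1: 0+4860+5·30·48=12060; k=2: 900+864+5·6·48=3204; k=3: 990+0+5·3·48=1710 → min 1710 | A₂..A₅: k=2: 0+12150+30·6·75=25650; k=3: 540+10800+30·3·75=18090; k=4: 4860+0+30·48·75=112860 → min 18090 | A₃..A₆: k=3: 0+19575+6·3·39=20277; k=4: 864+140400+6·48·39=152496; k=5: 12150+0+6·75·39=29700 → min 20277.
Length 5: A₁..A₅: k=1: 0+18090+5·30·75=29340; k=2: 900+12150+5·6·75=15300; k=3: 990+10800+5·3·75=12915; k=4: 1710+0+5·48·75=19710 → min 12915 | A₂..A₆: k=2: 0+20277+30·6·39=27297; k=3: 540+19575+30·3·39=23625; k=4: 4860+140400+30·48·39=201420; k=5: 18090+0+30·75·39=105840 → min 23625.
Length 6: A₁..A₆: k=1: 0+23625+5·30·39=29475; k=2: 900+20277+5·6·39=22347; k=3: 990+19575+5·3·39=21150; k=4: 1710+140400+5·48·39=151470; k=5: 12915+0+5·75·39=27540 → min 21150.
Optimal order: ((A₁·(A₂·A₃))·((A₄·A₅)·A₆)) with cost 21150.

21150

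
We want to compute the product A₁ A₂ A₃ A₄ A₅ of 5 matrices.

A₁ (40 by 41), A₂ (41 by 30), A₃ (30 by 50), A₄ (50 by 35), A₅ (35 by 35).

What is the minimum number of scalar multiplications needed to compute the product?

180450

Adjacent pairs: A₁A₂ = 40·41·30 = 49200; A₂A₃ = 41·30·50 = 61500; A₃A₄ = 30·50·35 = 52500; A₄A₅ = 50·35·35 = 61250.
Length 3: A₁..A₃: k=1: 0+61500+40·41·50=143500; k=2: 49200+0+40·30·50=109200 → min 109200 | A₂..A₄: k=2: 0+52500+41·30·35=95550; k=3: 61500+0+41·50·35=133250 → min 95550 | A₃..A₅: k=3: 0+61250+30·50·35=113750; k=4: 52500+0+30·35·35=89250 → min 89250.
Length 4: A₁..A₄: k=1: 0+95550+40·41·35=152950; k=2: 49200+52500+40·30·35=143700; k=3: 109200+0+40·50·35=179200 → min 143700 | A₂..A₅: k=2: 0+89250+41·30·35=132300; k=3: 61500+61250+41·50·35=194500; k=4: 95550+0+41·35·35=145775 → min 132300.
Length 5: A₁..A₅: k=1: 0+132300+40·41·35=189700; k=2: 49200+89250+40·30·35=180450; k=3: 109200+61250+40·50·35=240450; k=4: 143700+0+40·35·35=192700 → min 180450.
Optimal order: ((A₁ A₂) ((A₃ A₄) A₅)) with cost 180450.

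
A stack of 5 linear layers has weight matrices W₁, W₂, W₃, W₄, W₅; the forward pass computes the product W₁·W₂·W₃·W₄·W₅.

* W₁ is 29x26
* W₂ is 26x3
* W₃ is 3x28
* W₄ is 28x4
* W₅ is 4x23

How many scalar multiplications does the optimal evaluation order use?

4875

Adjacent pairs: W₁W₂ = 29·26·3 = 2262; W₂W₃ = 26·3·28 = 2184; W₃W₄ = 3·28·4 = 336; W₄W₅ = 28·4·23 = 2576.
Length 3: W₁..W₃: k=1: 0+2184+29·26·28=23296; k=2: 2262+0+29·3·28=4698 → min 4698 | W₂..W₄: k=2: 0+336+26·3·4=648; k=3: 2184+0+26·28·4=5096 → min 648 | W₃..W₅: k=3: 0+2576+3·28·23=4508; k=4: 336+0+3·4·23=612 → min 612.
Length 4: W₁..W₄: k=1: 0+648+29·26·4=3664; k=2: 2262+336+29·3·4=2946; k=3: 4698+0+29·28·4=7946 → min 2946 | W₂..W₅: k=2: 0+612+26·3·23=2406; k=3: 2184+2576+26·28·23=21504; k=4: 648+0+26·4·23=3040 → min 2406.
Length 5: W₁..W₅: k=1: 0+2406+29·26·23=19748; k=2: 2262+612+29·3·23=4875; k=3: 4698+2576+29·28·23=25950; k=4: 2946+0+29·4·23=5614 → min 4875.
Optimal order: ((W₁·W₂)·((W₃·W₄)·W₅)) with cost 4875.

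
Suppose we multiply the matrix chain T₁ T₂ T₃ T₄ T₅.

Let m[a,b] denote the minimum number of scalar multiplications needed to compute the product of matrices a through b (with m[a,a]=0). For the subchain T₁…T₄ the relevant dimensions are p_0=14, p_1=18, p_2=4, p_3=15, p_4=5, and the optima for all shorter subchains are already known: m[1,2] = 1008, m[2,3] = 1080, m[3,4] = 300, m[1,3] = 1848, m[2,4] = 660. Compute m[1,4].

1588

m[1,4] = min over k∈[1,3] of m[1,k]+m[k+1,4]+p_{0}·p_k·p_{4}.
k=1: 0 + 660 + 14·18·5 = 1920; k=2: 1008 + 300 + 14·4·5 = 1588; k=3: 1848 + 0 + 14·15·5 = 2898.
Minimum: 1588 at k=2.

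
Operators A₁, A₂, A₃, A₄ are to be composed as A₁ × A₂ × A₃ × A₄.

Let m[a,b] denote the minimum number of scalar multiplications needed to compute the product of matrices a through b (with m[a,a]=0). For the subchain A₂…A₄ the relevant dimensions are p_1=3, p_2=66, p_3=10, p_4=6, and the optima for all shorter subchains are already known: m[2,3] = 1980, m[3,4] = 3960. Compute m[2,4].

2160

m[2,4] = min over k∈[2,3] of m[2,k]+m[k+1,4]+p_{1}·p_k·p_{4}.
k=2: 0 + 3960 + 3·66·6 = 5148; k=3: 1980 + 0 + 3·10·6 = 2160.
Minimum: 2160 at k=3.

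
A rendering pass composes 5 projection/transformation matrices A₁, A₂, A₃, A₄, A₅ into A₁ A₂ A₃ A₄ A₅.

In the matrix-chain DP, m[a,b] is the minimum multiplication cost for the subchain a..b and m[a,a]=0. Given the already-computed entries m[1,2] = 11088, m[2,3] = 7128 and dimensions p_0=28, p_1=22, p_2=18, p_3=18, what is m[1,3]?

18216

m[1,3] = min over k∈[1,2] of m[1,k]+m[k+1,3]+p_{0}·p_k·p_{3}.
k=1: 0 + 7128 + 28·22·18 = 18216; k=2: 11088 + 0 + 28·18·18 = 20160.
Minimum: 18216 at k=1.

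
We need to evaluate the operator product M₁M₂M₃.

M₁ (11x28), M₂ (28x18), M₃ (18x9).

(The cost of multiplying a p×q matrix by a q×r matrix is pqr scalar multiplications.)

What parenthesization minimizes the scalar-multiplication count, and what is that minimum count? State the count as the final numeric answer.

(M₁(M₂M₃)): cost 7308.
((M₁M₂)M₃): cost 7326.
Optimal: (M₁(M₂M₃)) with cost 7308.

7308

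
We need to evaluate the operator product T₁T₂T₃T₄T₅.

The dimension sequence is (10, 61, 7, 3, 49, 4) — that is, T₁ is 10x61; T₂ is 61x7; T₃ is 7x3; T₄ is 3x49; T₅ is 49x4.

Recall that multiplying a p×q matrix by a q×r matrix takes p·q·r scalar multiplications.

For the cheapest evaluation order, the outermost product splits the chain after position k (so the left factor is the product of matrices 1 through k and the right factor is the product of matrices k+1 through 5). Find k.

3

Adjacent pairs: T₁T₂ = 10·61·7 = 4270; T₂T₃ = 61·7·3 = 1281; T₃T₄ = 7·3·49 = 1029; T₄T₅ = 3·49·4 = 588.
Length 3: T₁..T₃: k=1: 0+1281+10·61·3=3111; k=2: 4270+0+10·7·3=4480 → min 3111 | T₂..T₄: k=2: 0+1029+61·7·49=21952; k=3: 1281+0+61·3·49=10248 → min 10248 | T₃..T₅: k=3: 0+588+7·3·4=672; k=4: 1029+0+7·49·4=2401 → min 672.
Length 4: T₁..T₄: k=1: 0+10248+10·61·49=40138; k=2: 4270+1029+10·7·49=8729; k=3: 3111+0+10·3·49=4581 → min 4581 | T₂..T₅: k=2: 0+672+61·7·4=2380; k=3: 1281+588+61·3·4=2601; k=4: 10248+0+61·49·4=22204 → min 2380.
Top-level splits: k=1: (T₁..T₁)·(T₂..T₅) → 0+2380+10·61·4 = 4820; k=2: (T₁..T₂)·(T₃..T₅) → 4270+672+10·7·4 = 5222; k=3: (T₁..T₃)·(T₄..T₅) → 3111+588+10·3·4 = 3819; k=4: (T₁..T₄)·(T₅..T₅) → 4581+0+10·49·4 = 6541.
Best split is after T₃, i.e. k = 3.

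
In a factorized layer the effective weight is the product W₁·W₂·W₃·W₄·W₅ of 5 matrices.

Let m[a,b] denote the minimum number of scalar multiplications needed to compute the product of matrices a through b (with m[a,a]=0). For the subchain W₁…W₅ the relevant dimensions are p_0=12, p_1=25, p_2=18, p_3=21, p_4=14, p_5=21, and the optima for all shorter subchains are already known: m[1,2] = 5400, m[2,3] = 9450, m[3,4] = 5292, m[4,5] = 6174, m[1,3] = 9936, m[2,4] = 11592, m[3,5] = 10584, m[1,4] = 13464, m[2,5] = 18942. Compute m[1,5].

16992

m[1,5] = min over k∈[1,4] of m[1,k]+m[k+1,5]+p_{0}·p_k·p_{5}.
k=1: 0 + 18942 + 12·25·21 = 25242; k=2: 5400 + 10584 + 12·18·21 = 20520; k=3: 9936 + 6174 + 12·21·21 = 21402; k=4: 13464 + 0 + 12·14·21 = 16992.
Minimum: 16992 at k=4.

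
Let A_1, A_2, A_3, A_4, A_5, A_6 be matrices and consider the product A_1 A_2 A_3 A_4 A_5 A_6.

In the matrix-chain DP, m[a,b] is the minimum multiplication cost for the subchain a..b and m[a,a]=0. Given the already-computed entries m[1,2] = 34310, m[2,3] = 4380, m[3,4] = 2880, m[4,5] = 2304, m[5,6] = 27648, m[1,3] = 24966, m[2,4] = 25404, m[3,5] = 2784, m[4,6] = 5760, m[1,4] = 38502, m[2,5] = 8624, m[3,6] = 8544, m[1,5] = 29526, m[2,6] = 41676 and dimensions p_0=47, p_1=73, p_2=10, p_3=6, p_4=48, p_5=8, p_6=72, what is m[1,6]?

51030

m[1,6] = min over k∈[1,5] of m[1,k]+m[k+1,6]+p_{0}·p_k·p_{6}.
k=1: 0 + 41676 + 47·73·72 = 288708; k=2: 34310 + 8544 + 47·10·72 = 76694; k=3: 24966 + 5760 + 47·6·72 = 51030; k=4: 38502 + 27648 + 47·48·72 = 228582; k=5: 29526 + 0 + 47·8·72 = 56598.
Minimum: 51030 at k=3.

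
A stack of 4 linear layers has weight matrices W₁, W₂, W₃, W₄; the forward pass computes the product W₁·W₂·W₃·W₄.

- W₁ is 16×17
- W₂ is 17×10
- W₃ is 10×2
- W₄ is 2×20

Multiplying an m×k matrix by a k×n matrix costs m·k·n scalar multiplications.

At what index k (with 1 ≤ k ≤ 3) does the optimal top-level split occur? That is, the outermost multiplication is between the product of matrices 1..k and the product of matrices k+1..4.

Adjacent pairs: W₁W₂ = 16·17·10 = 2720; W₂W₃ = 17·10·2 = 340; W₃W₄ = 10·2·20 = 400.
Length 3: W₁..W₃: k=1: 0+340+16·17·2=884; k=2: 2720+0+16·10·2=3040 → min 884 | W₂..W₄: k=2: 0+400+17·10·20=3800; k=3: 340+0+17·2·20=1020 → min 1020.
Top-level splits: k=1: (W₁..W₁)·(W₂..W₄) → 0+1020+16·17·20 = 6460; k=2: (W₁..W₂)·(W₃..W₄) → 2720+400+16·10·20 = 6320; k=3: (W₁..W₃)·(W₄..W₄) → 884+0+16·2·20 = 1524.
Best split is after W₃, i.e. k = 3.

3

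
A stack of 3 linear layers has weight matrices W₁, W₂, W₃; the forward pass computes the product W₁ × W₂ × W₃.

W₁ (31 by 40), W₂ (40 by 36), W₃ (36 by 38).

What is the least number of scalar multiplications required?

87048

Order (W₁ × (W₂ × W₃)): (W₂ × W₃): 40×36 by 36×38 → 40×38, cost 40·36·38 = 54720; (W₁ × (W₂ × W₃)): 31×40 by 40×38 → 31×38, cost 31·40·38 = 47120; cumulative 101840. Total 101840.
Order ((W₁ × W₂) × W₃): (W₁ × W₂): 31×40 by 40×36 → 31×36, cost 31·40·36 = 44640; ((W₁ × W₂) × W₃): 31×36 by 36×38 → 31×38, cost 31·36·38 = 42408; cumulative 87048. Total 87048.
Minimum: 87048.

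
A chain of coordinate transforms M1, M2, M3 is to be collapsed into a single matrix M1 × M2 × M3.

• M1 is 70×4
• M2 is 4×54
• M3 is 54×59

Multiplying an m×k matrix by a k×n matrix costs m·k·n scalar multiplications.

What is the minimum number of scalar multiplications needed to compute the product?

29264

Order (M1 × (M2 × M3)): (M2 × M3): 4×54 by 54×59 → 4×59, cost 4·54·59 = 12744; (M1 × (M2 × M3)): 70×4 by 4×59 → 70×59, cost 70·4·59 = 16520; cumulative 29264. Total 29264.
Order ((M1 × M2) × M3): (M1 × M2): 70×4 by 4×54 → 70×54, cost 70·4·54 = 15120; ((M1 × M2) × M3): 70×54 by 54×59 → 70×59, cost 70·54·59 = 223020; cumulative 238140. Total 238140.
Minimum: 29264.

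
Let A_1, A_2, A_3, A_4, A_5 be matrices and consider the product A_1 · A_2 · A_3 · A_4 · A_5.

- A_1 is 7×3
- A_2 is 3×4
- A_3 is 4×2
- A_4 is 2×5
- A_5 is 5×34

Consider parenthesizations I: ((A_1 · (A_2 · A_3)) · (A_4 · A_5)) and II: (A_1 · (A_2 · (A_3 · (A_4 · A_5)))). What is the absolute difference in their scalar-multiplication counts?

Order I = ((A_1 · (A_2 · A_3)) · (A_4 · A_5)): (A_2 · A_3): 3×4 by 4×2 → 3×2, cost 3·4·2 = 24; (A_1 · (A_2 · A_3)): 7×3 by 3×2 → 7×2, cost 7·3·2 = 42; cumulative 66; (A_4 · A_5): 2×5 by 5×34 → 2×34, cost 2·5·34 = 340; ((A_1 · (A_2 · A_3)) · (A_4 · A_5)): 7×2 by 2×34 → 7×34, cost 7·2·34 = 476; cumulative 882. Total 882.
Order II = (A_1 · (A_2 · (A_3 · (A_4 · A_5)))): (A_4 · A_5): 2×5 by 5×34 → 2×34, cost 2·5·34 = 340; (A_3 · (A_4 · A_5)): 4×2 by 2×34 → 4×34, cost 4·2·34 = 272; cumulative 612; (A_2 · (A_3 · (A_4 · A_5))): 3×4 by 4×34 → 3×34, cost 3·4·34 = 408; cumulative 1020; (A_1 · (A_2 · (A_3 · (A_4 · A_5)))): 7×3 by 3×34 → 7×34, cost 7·3·34 = 714; cumulative 1734. Total 1734.
Difference: |882 − 1734| = 852.

852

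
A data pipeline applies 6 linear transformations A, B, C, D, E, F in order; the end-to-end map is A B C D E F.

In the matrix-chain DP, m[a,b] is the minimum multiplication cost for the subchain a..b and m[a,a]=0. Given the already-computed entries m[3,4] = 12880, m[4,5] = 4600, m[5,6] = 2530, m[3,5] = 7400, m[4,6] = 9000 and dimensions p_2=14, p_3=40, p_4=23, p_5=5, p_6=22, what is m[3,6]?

m[3,6] = min over k∈[3,5] of m[3,k]+m[k+1,6]+p_{2}·p_k·p_{6}.
k=3: 0 + 9000 + 14·40·22 = 21320; k=4: 12880 + 2530 + 14·23·22 = 22494; k=5: 7400 + 0 + 14·5·22 = 8940.
Minimum: 8940 at k=5.

8940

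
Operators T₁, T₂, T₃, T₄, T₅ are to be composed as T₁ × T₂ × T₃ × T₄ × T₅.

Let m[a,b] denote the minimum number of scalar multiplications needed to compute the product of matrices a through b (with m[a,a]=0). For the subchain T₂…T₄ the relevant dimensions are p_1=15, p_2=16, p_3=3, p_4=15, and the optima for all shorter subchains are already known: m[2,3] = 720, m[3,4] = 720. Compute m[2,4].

1395

m[2,4] = min over k∈[2,3] of m[2,k]+m[k+1,4]+p_{1}·p_k·p_{4}.
k=2: 0 + 720 + 15·16·15 = 4320; k=3: 720 + 0 + 15·3·15 = 1395.
Minimum: 1395 at k=3.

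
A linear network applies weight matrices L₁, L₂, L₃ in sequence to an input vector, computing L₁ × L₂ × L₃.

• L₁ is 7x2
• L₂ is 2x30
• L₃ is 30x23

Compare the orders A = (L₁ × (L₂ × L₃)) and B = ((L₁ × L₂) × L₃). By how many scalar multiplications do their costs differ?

3548

Order A = (L₁ × (L₂ × L₃)): (L₂ × L₃): 2×30 by 30×23 → 2×23, cost 2·30·23 = 1380; (L₁ × (L₂ × L₃)): 7×2 by 2×23 → 7×23, cost 7·2·23 = 322; cumulative 1702. Total 1702.
Order B = ((L₁ × L₂) × L₃): (L₁ × L₂): 7×2 by 2×30 → 7×30, cost 7·2·30 = 420; ((L₁ × L₂) × L₃): 7×30 by 30×23 → 7×23, cost 7·30·23 = 4830; cumulative 5250. Total 5250.
Difference: |1702 − 5250| = 3548.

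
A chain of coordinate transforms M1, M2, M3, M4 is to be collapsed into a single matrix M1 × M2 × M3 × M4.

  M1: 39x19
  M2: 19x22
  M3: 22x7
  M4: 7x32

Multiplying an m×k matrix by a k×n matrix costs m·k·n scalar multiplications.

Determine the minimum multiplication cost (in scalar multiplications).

Adjacent pairs: M1M2 = 39·19·22 = 16302; M2M3 = 19·22·7 = 2926; M3M4 = 22·7·32 = 4928.
Length 3: M1..M3: k=1: 0+2926+39·19·7=8113; k=2: 16302+0+39·22·7=22308 → min 8113 | M2..M4: k=2: 0+4928+19·22·32=18304; k=3: 2926+0+19·7·32=7182 → min 7182.
Length 4: M1..M4: k=1: 0+7182+39·19·32=30894; k=2: 16302+4928+39·22·32=48686; k=3: 8113+0+39·7·32=16849 → min 16849.
Optimal order: ((M1 × (M2 × M3)) × M4) with cost 16849.

16849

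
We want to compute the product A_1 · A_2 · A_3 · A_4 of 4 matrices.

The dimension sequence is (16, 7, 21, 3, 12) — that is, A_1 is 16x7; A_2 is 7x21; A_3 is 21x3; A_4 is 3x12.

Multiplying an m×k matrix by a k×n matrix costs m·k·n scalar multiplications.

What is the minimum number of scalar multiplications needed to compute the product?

1353

Adjacent pairs: A_1A_2 = 16·7·21 = 2352; A_2A_3 = 7·21·3 = 441; A_3A_4 = 21·3·12 = 756.
Length 3: A_1..A_3: k=1: 0+441+16·7·3=777; k=2: 2352+0+16·21·3=3360 → min 777 | A_2..A_4: k=2: 0+756+7·21·12=2520; k=3: 441+0+7·3·12=693 → min 693.
Length 4: A_1..A_4: k=1: 0+693+16·7·12=2037; k=2: 2352+756+16·21·12=7140; k=3: 777+0+16·3·12=1353 → min 1353.
Optimal order: ((A_1 · (A_2 · A_3)) · A_4) with cost 1353.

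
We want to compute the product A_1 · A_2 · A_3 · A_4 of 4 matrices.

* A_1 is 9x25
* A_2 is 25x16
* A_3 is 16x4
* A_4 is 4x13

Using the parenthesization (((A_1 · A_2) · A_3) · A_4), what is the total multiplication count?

(A_1 · A_2): 9×25 by 25×16 → 9×16, cost 9·25·16 = 3600
((A_1 · A_2) · A_3): 9×16 by 16×4 → 9×4, cost 9·16·4 = 576; cumulative 4176
(((A_1 · A_2) · A_3) · A_4): 9×4 by 4×13 → 9×13, cost 9·4·13 = 468; cumulative 4644
Total: 4644 scalar multiplications.

4644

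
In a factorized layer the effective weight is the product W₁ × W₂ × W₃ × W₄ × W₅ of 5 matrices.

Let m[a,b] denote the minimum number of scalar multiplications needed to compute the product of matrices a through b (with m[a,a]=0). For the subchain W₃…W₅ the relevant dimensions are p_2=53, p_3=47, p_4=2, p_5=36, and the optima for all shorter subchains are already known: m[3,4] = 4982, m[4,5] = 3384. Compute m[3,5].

m[3,5] = min over k∈[3,4] of m[3,k]+m[k+1,5]+p_{2}·p_k·p_{5}.
k=3: 0 + 3384 + 53·47·36 = 93060; k=4: 4982 + 0 + 53·2·36 = 8798.
Minimum: 8798 at k=4.

8798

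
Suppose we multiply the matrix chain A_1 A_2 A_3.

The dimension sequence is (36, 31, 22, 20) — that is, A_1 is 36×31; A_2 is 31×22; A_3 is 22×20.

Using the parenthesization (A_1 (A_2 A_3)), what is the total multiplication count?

35960

(A_2 A_3): 31×22 by 22×20 → 31×20, cost 31·22·20 = 13640
(A_1 (A_2 A_3)): 36×31 by 31×20 → 36×20, cost 36·31·20 = 22320; cumulative 35960
Total: 35960 scalar multiplications.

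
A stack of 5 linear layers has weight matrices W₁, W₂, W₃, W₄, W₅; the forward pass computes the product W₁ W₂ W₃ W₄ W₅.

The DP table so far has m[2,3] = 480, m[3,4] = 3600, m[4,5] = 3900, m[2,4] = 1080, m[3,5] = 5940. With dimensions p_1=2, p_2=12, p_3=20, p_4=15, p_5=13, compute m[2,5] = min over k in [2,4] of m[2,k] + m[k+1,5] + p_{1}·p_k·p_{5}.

1470

m[2,5] = min over k∈[2,4] of m[2,k]+m[k+1,5]+p_{1}·p_k·p_{5}.
k=2: 0 + 5940 + 2·12·13 = 6252; k=3: 480 + 3900 + 2·20·13 = 4900; k=4: 1080 + 0 + 2·15·13 = 1470.
Minimum: 1470 at k=4.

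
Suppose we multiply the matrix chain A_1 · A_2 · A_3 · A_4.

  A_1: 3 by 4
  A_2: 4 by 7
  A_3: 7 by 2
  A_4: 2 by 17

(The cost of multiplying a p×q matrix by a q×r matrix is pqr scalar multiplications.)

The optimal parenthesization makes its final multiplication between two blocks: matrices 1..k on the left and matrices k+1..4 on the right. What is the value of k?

3

Adjacent pairs: A_1A_2 = 3·4·7 = 84; A_2A_3 = 4·7·2 = 56; A_3A_4 = 7·2·17 = 238.
Length 3: A_1..A_3: k=1: 0+56+3·4·2=80; k=2: 84+0+3·7·2=126 → min 80 | A_2..A_4: k=2: 0+238+4·7·17=714; k=3: 56+0+4·2·17=192 → min 192.
Top-level splits: k=1: (A_1..A_1)·(A_2..A_4) → 0+192+3·4·17 = 396; k=2: (A_1..A_2)·(A_3..A_4) → 84+238+3·7·17 = 679; k=3: (A_1..A_3)·(A_4..A_4) → 80+0+3·2·17 = 182.
Best split is after A_3, i.e. k = 3.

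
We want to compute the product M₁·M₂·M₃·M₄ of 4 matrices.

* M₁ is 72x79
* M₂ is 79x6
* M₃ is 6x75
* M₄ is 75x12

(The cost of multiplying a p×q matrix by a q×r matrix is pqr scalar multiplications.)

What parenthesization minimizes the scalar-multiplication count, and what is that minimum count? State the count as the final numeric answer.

44712

Adjacent pairs: M₁M₂ = 72·79·6 = 34128; M₂M₃ = 79·6·75 = 35550; M₃M₄ = 6·75·12 = 5400.
Length 3: M₁..M₃: k=1: 0+35550+72·79·75=462150; k=2: 34128+0+72·6·75=66528 → min 66528 | M₂..M₄: k=2: 0+5400+79·6·12=11088; k=3: 35550+0+79·75·12=106650 → min 11088.
Length 4: M₁..M₄: k=1: 0+11088+72·79·12=79344; k=2: 34128+5400+72·6·12=44712; k=3: 66528+0+72·75·12=131328 → min 44712.
Optimal parenthesization: ((M₁·M₂)·(M₃·M₄)) with cost 44712.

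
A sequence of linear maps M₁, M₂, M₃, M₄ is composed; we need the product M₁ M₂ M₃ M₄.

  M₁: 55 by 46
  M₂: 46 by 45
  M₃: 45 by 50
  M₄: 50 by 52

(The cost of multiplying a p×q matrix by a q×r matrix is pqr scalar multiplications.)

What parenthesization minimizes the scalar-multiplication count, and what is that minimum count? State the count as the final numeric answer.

Adjacent pairs: M₁M₂ = 55·46·45 = 113850; M₂M₃ = 46·45·50 = 103500; M₃M₄ = 45·50·52 = 117000.
Length 3: M₁..M₃: k=1: 0+103500+55·46·50=230000; k=2: 113850+0+55·45·50=237600 → min 230000 | M₂..M₄: k=2: 0+117000+46·45·52=224640; k=3: 103500+0+46·50·52=223100 → min 223100.
Length 4: M₁..M₄: k=1: 0+223100+55·46·52=354660; k=2: 113850+117000+55·45·52=359550; k=3: 230000+0+55·50·52=373000 → min 354660.
Optimal parenthesization: (M₁ ((M₂ M₃) M₄)) with cost 354660.

354660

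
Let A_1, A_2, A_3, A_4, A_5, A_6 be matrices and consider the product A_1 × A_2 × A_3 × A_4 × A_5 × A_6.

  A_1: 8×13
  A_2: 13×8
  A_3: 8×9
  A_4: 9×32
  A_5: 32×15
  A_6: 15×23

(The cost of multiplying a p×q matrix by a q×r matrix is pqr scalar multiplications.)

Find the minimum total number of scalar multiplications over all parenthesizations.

Adjacent pairs: A_1A_2 = 8·13·8 = 832; A_2A_3 = 13·8·9 = 936; A_3A_4 = 8·9·32 = 2304; A_4A_5 = 9·32·15 = 4320; A_5A_6 = 32·15·23 = 11040.
Length 3: A_1..A_3: k=1: 0+936+8·13·9=1872; k=2: 832+0+8·8·9=1408 → min 1408 | A_2..A_4: k=2: 0+2304+13·8·32=5632; k=3: 936+0+13·9·32=4680 → min 4680 | A_3..A_5: k=3: 0+4320+8·9·15=5400; k=4: 2304+0+8·32·15=6144 → min 5400 | A_4..A_6: k=4: 0+11040+9·32·23=17664; k=5: 4320+0+9·15·23=7425 → min 7425.
Length 4: A_1..A_4: k=1: 0+4680+8·13·32=8008; k=2: 832+2304+8·8·32=5184; k=3: 1408+0+8·9·32=3712 → min 3712 | A_2..A_5: k=2: 0+5400+13·8·15=6960; k=3: 936+4320+13·9·15=7011; k=4: 4680+0+13·32·15=10920 → min 6960 | A_3..A_6: k=3: 0+7425+8·9·23=9081; k=4: 2304+11040+8·32·23=19232; k=5: 5400+0+8·15·23=8160 → min 8160.
Length 5: A_1..A_5: k=1: 0+6960+8·13·15=8520; k=2: 832+5400+8·8·15=7192; k=3: 1408+4320+8·9·15=6808; k=4: 3712+0+8·32·15=7552 → min 6808 | A_2..A_6: k=2: 0+8160+13·8·23=10552; k=3: 936+7425+13·9·23=11052; k=4: 4680+11040+13·32·23=25288; k=5: 6960+0+13·15·23=11445 → min 10552.
Length 6: A_1..A_6: k=1: 0+10552+8·13·23=12944; k=2: 832+8160+8·8·23=10464; k=3: 1408+7425+8·9·23=10489; k=4: 3712+11040+8·32·23=20640; k=5: 6808+0+8·15·23=9568 → min 9568.
Optimal order: ((((A_1 × A_2) × A_3) × (A_4 × A_5)) × A_6) with cost 9568.

9568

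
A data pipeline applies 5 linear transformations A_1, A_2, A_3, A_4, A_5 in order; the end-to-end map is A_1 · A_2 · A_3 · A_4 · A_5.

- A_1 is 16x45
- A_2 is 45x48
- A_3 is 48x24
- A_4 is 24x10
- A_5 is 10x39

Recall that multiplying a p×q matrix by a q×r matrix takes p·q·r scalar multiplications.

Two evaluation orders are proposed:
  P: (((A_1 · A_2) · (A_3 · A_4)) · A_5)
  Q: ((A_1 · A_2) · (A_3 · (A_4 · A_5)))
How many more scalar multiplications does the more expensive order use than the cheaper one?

58800

Order P = (((A_1 · A_2) · (A_3 · A_4)) · A_5): (A_1 · A_2): 16×45 by 45×48 → 16×48, cost 16·45·48 = 34560; (A_3 · A_4): 48×24 by 24×10 → 48×10, cost 48·24·10 = 11520; ((A_1 · A_2) · (A_3 · A_4)): 16×48 by 48×10 → 16×10, cost 16·48·10 = 7680; cumulative 53760; (((A_1 · A_2) · (A_3 · A_4)) · A_5): 16×10 by 10×39 → 16×39, cost 16·10·39 = 6240; cumulative 60000. Total 60000.
Order Q = ((A_1 · A_2) · (A_3 · (A_4 · A_5))): (A_1 · A_2): 16×45 by 45×48 → 16×48, cost 16·45·48 = 34560; (A_4 · A_5): 24×10 by 10×39 → 24×39, cost 24·10·39 = 9360; (A_3 · (A_4 · A_5)): 48×24 by 24×39 → 48×39, cost 48·24·39 = 44928; cumulative 54288; ((A_1 · A_2) · (A_3 · (A_4 · A_5))): 16×48 by 48×39 → 16×39, cost 16·48·39 = 29952; cumulative 118800. Total 118800.
Difference: |60000 − 118800| = 58800.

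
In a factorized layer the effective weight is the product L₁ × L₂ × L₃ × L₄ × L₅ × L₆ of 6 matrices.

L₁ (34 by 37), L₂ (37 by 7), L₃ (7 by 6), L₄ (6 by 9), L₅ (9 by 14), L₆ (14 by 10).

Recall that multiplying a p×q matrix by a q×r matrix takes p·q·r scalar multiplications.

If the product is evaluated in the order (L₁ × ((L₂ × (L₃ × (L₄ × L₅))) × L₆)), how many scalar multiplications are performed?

(L₄ × L₅): 6×9 by 9×14 → 6×14, cost 6·9·14 = 756
(L₃ × (L₄ × L₅)): 7×6 by 6×14 → 7×14, cost 7·6·14 = 588; cumulative 1344
(L₂ × (L₃ × (L₄ × L₅))): 37×7 by 7×14 → 37×14, cost 37·7·14 = 3626; cumulative 4970
((L₂ × (L₃ × (L₄ × L₅))) × L₆): 37×14 by 14×10 → 37×10, cost 37·14·10 = 5180; cumulative 10150
(L₁ × ((L₂ × (L₃ × (L₄ × L₅))) × L₆)): 34×37 by 37×10 → 34×10, cost 34·37·10 = 12580; cumulative 22730
Total: 22730 scalar multiplications.

22730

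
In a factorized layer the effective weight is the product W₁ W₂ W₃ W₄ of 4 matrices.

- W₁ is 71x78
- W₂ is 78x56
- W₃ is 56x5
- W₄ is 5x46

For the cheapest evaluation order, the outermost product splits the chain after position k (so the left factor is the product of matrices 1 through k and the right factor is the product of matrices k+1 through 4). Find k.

3

Adjacent pairs: W₁W₂ = 71·78·56 = 310128; W₂W₃ = 78·56·5 = 21840; W₃W₄ = 56·5·46 = 12880.
Length 3: W₁..W₃: k=1: 0+21840+71·78·5=49530; k=2: 310128+0+71·56·5=330008 → min 49530 | W₂..W₄: k=2: 0+12880+78·56·46=213808; k=3: 21840+0+78·5·46=39780 → min 39780.
Top-level splits: k=1: (W₁..W₁)·(W₂..W₄) → 0+39780+71·78·46 = 294528; k=2: (W₁..W₂)·(W₃..W₄) → 310128+12880+71·56·46 = 505904; k=3: (W₁..W₃)·(W₄..W₄) → 49530+0+71·5·46 = 65860.
Best split is after W₃, i.e. k = 3.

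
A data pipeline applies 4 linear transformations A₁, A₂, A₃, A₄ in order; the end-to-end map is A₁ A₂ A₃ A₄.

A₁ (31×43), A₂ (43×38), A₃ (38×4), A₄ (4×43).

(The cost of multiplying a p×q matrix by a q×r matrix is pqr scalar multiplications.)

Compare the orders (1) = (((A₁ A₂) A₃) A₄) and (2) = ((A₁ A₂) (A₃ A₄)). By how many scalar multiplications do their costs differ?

Order (1) = (((A₁ A₂) A₃) A₄): (A₁ A₂): 31×43 by 43×38 → 31×38, cost 31·43·38 = 50654; ((A₁ A₂) A₃): 31×38 by 38×4 → 31×4, cost 31·38·4 = 4712; cumulative 55366; (((A₁ A₂) A₃) A₄): 31×4 by 4×43 → 31×43, cost 31·4·43 = 5332; cumulative 60698. Total 60698.
Order (2) = ((A₁ A₂) (A₃ A₄)): (A₁ A₂): 31×43 by 43×38 → 31×38, cost 31·43·38 = 50654; (A₃ A₄): 38×4 by 4×43 → 38×43, cost 38·4·43 = 6536; ((A₁ A₂) (A₃ A₄)): 31×38 by 38×43 → 31×43, cost 31·38·43 = 50654; cumulative 107844. Total 107844.
Difference: |60698 − 107844| = 47146.

47146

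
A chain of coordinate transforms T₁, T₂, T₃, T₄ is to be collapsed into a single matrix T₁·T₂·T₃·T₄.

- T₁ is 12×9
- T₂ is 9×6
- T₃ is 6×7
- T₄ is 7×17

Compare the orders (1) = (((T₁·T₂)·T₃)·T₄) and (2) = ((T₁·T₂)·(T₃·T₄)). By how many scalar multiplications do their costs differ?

Order (1) = (((T₁·T₂)·T₃)·T₄): (T₁·T₂): 12×9 by 9×6 → 12×6, cost 12·9·6 = 648; ((T₁·T₂)·T₃): 12×6 by 6×7 → 12×7, cost 12·6·7 = 504; cumulative 1152; (((T₁·T₂)·T₃)·T₄): 12×7 by 7×17 → 12×17, cost 12·7·17 = 1428; cumulative 2580. Total 2580.
Order (2) = ((T₁·T₂)·(T₃·T₄)): (T₁·T₂): 12×9 by 9×6 → 12×6, cost 12·9·6 = 648; (T₃·T₄): 6×7 by 7×17 → 6×17, cost 6·7·17 = 714; ((T₁·T₂)·(T₃·T₄)): 12×6 by 6×17 → 12×17, cost 12·6·17 = 1224; cumulative 2586. Total 2586.
Difference: |2580 − 2586| = 6.

6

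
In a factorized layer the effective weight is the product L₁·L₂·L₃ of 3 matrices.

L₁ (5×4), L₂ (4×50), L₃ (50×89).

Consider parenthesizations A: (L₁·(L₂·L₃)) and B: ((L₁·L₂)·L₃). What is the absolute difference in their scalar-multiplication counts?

3670

Order A = (L₁·(L₂·L₃)): (L₂·L₃): 4×50 by 50×89 → 4×89, cost 4·50·89 = 17800; (L₁·(L₂·L₃)): 5×4 by 4×89 → 5×89, cost 5·4·89 = 1780; cumulative 19580. Total 19580.
Order B = ((L₁·L₂)·L₃): (L₁·L₂): 5×4 by 4×50 → 5×50, cost 5·4·50 = 1000; ((L₁·L₂)·L₃): 5×50 by 50×89 → 5×89, cost 5·50·89 = 22250; cumulative 23250. Total 23250.
Difference: |19580 − 23250| = 3670.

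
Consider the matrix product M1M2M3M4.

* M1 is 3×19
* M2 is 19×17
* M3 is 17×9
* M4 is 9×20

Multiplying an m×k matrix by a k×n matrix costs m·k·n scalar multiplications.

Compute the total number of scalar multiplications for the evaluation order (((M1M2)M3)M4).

(M1M2): 3×19 by 19×17 → 3×17, cost 3·19·17 = 969
((M1M2)M3): 3×17 by 17×9 → 3×9, cost 3·17·9 = 459; cumulative 1428
(((M1M2)M3)M4): 3×9 by 9×20 → 3×20, cost 3·9·20 = 540; cumulative 1968
Total: 1968 scalar multiplications.

1968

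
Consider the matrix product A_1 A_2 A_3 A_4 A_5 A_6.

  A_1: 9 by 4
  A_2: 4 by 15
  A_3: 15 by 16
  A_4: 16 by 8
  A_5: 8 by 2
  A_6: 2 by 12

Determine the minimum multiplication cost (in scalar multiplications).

1144

Adjacent pairs: A_1A_2 = 9·4·15 = 540; A_2A_3 = 4·15·16 = 960; A_3A_4 = 15·16·8 = 1920; A_4A_5 = 16·8·2 = 256; A_5A_6 = 8·2·12 = 192.
Length 3: A_1..A_3: k=1: 0+960+9·4·16=1536; k=2: 540+0+9·15·16=2700 → min 1536 | A_2..A_4: k=2: 0+1920+4·15·8=2400; k=3: 960+0+4·16·8=1472 → min 1472 | A_3..A_5: k=3: 0+256+15·16·2=736; k=4: 1920+0+15·8·2=2160 → min 736 | A_4..A_6: k=4: 0+192+16·8·12=1728; k=5: 256+0+16·2·12=640 → min 640.
Length 4: A_1..A_4: k=1: 0+1472+9·4·8=1760; k=2: 540+1920+9·15·8=3540; k=3: 1536+0+9·16·8=2688 → min 1760 | A_2..A_5: k=2: 0+736+4·15·2=856; k=3: 960+256+4·16·2=1344; k=4: 1472+0+4·8·2=1536 → min 856 | A_3..A_6: k=3: 0+640+15·16·12=3520; k=4: 1920+192+15·8·12=3552; k=5: 736+0+15·2·12=1096 → min 1096.
Length 5: A_1..A_5: k=1: 0+856+9·4·2=928; k=2: 540+736+9·15·2=1546; k=3: 1536+256+9·16·2=2080; k=4: 1760+0+9·8·2=1904 → min 928 | A_2..A_6: k=2: 0+1096+4·15·12=1816; k=3: 960+640+4·16·12=2368; k=4: 1472+192+4·8·12=2048; k=5: 856+0+4·2·12=952 → min 952.
Length 6: A_1..A_6: k=1: 0+952+9·4·12=1384; k=2: 540+1096+9·15·12=3256; k=3: 1536+640+9·16·12=3904; k=4: 1760+192+9·8·12=2816; k=5: 928+0+9·2·12=1144 → min 1144.
Optimal order: ((A_1 (A_2 (A_3 (A_4 A_5)))) A_6) with cost 1144.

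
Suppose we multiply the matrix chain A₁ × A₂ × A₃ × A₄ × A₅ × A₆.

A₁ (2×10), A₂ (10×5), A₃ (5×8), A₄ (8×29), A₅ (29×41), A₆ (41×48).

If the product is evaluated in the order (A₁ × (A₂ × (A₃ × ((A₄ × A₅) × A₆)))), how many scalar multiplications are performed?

30536

(A₄ × A₅): 8×29 by 29×41 → 8×41, cost 8·29·41 = 9512
((A₄ × A₅) × A₆): 8×41 by 41×48 → 8×48, cost 8·41·48 = 15744; cumulative 25256
(A₃ × ((A₄ × A₅) × A₆)): 5×8 by 8×48 → 5×48, cost 5·8·48 = 1920; cumulative 27176
(A₂ × (A₃ × ((A₄ × A₅) × A₆))): 10×5 by 5×48 → 10×48, cost 10·5·48 = 2400; cumulative 29576
(A₁ × (A₂ × (A₃ × ((A₄ × A₅) × A₆)))): 2×10 by 10×48 → 2×48, cost 2·10·48 = 960; cumulative 30536
Total: 30536 scalar multiplications.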